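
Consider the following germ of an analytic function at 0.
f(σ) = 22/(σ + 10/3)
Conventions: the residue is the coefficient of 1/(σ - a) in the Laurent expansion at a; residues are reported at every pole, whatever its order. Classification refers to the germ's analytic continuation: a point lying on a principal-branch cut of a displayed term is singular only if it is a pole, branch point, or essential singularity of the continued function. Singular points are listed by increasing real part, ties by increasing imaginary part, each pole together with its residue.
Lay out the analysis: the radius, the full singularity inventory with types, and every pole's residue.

Denominator factor (σ + 10/3): pole of order 1 at -10/3, modulus 10/3.
The radius of convergence is the smallest modulus among the singular points: 10/3.
At the order-1 pole -10/3 set g(σ) = (σ - (-10/3))*f(σ) = 22.
Simple pole: residue = g(a) at a = -10/3, which is 22.

Radius of convergence at 0: 10/3.
At -10/3: a pole of order 1; residue 22.


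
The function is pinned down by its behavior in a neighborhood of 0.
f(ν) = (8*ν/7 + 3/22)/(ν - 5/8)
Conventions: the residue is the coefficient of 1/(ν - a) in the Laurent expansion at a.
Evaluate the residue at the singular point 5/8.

At the order-1 pole 5/8 set g(ν) = (ν - (5/8))*f(ν) = 8*ν/7 + 3/22.
Simple pole: residue = g(a) at a = 5/8, which is 131/154.

The residue is 131/154.


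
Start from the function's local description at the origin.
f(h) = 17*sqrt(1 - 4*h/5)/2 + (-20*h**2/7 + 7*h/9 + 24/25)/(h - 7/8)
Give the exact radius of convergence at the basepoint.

The radius of convergence is 7/8.

Denominator factor (h - 7/8): pole of order 1 at 7/8, modulus 7/8.
Branch term (17/2)*sqrt(1 - h/(5/4)): its argument vanishes at h = 5/4, a square-root branch point, modulus 5/4.
The radius of convergence is the smallest modulus among the singular points: 7/8.


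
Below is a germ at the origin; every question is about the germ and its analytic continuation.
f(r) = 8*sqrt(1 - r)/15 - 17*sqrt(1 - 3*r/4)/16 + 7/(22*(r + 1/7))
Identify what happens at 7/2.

The point is a regular point.

Denominator factors: r + 1/7 = 51/14 at r = 7/2 — none vanishes.
Branch term sqrt(1 - r/(1)): argument at 7/2 is -5/2, nonzero, so 7/2 is not its branch point (a point on a principal cut is still regular for the continued germ).
Branch term sqrt(1 - r/(4/3)): argument at 7/2 is -13/8, nonzero, so 7/2 is not its branch point (a point on a principal cut is still regular for the continued germ).
So the germ continues analytically to 7/2.


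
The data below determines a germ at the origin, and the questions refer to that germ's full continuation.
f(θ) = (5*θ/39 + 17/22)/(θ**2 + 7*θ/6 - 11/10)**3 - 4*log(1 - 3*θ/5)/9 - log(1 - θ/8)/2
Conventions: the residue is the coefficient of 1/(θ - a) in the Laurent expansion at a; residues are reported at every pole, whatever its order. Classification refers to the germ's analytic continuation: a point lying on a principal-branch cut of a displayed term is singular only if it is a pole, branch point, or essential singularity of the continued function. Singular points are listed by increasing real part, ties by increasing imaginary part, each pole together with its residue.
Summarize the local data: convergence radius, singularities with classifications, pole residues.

Radius of convergence at 0: -7/12 + (1/60)*sqrt(5185).
At -7/12 - (1/60)*sqrt(5185): a pole of order 3; residue -(116413200/159467544379)*sqrt(5185).
At -7/12 + (1/60)*sqrt(5185): a pole of order 3; residue (116413200/159467544379)*sqrt(5185).
At 5/3: a logarithmic branch point.
At 8: a logarithmic branch point.

Denominator factor (θ**2 + 7*θ/6 - 11/10)^3: discriminant 1037/180, real irrational roots -7/12 + (1/60)*sqrt(5185) and -7/12 - (1/60)*sqrt(5185); poles of order 3, moduli -7/12 + (1/60)*sqrt(5185) and 7/12 + (1/60)*sqrt(5185).
Branch term (-4/9)*log(1 - θ/(5/3)): its argument vanishes at θ = 5/3, a logarithmic branch point, modulus 5/3.
Branch term (-1/2)*log(1 - θ/(8)): its argument vanishes at θ = 8, a logarithmic branch point, modulus 8.
The radius of convergence is the smallest modulus among the singular points: -7/12 + (1/60)*sqrt(5185).
The branch terms are analytic at -7/12 - (1/60)*sqrt(5185) and contribute nothing to the residue; only the rational part matters.
The factor θ**2 + 7*θ/6 - 11/10 splits as (θ - a)(θ - a') with a = -7/12 - (1/60)*sqrt(5185), a' = -7/12 + (1/60)*sqrt(5185). At the order-3 pole a set g(θ) = (θ - a)^3*(rational part) = [5*θ/39 + 17/22] / (θ - a')^3.
Order-3 pole: residue = g''(a)/2; g''(-7/12 - (1/60)*sqrt(5185)) = -(232826400/159467544379)*sqrt(5185), so the residue is -(116413200/159467544379)*sqrt(5185).
The branch terms are analytic at -7/12 + (1/60)*sqrt(5185) and contribute nothing to the residue; only the rational part matters.
The factor θ**2 + 7*θ/6 - 11/10 splits as (θ - a)(θ - a') with a = -7/12 + (1/60)*sqrt(5185), a' = -7/12 - (1/60)*sqrt(5185). At the order-3 pole a set g(θ) = (θ - a)^3*(rational part) = [5*θ/39 + 17/22] / (θ - a')^3.
Order-3 pole: residue = g''(a)/2; g''(-7/12 + (1/60)*sqrt(5185)) = (232826400/159467544379)*sqrt(5185), so the residue is (116413200/159467544379)*sqrt(5185).
List the singular points by increasing real part (a conjugate pair: the negative imaginary part first).


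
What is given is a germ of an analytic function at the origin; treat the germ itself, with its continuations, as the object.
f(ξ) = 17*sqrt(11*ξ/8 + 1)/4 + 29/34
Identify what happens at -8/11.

The term (17/4)*sqrt(1 - ξ/(-8/11)) has argument 1 - -8/11/(-8/11) = 0 at -8/11: a square-root (algebraic, two-sheeted) branch point; the remaining terms are analytic or single-valued there.

The point is an algebraic (square-root) branch point.


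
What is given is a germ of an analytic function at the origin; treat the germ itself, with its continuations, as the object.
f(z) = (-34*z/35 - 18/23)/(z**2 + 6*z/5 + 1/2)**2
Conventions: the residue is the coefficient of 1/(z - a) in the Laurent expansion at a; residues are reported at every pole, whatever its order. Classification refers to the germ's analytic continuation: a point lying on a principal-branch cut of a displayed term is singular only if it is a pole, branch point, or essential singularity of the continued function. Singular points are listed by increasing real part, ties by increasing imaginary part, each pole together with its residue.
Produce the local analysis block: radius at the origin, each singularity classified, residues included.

Radius of convergence at 0: (1/2)*sqrt(2).
At (-3/5) - ((1/10)*sqrt(14))*i: a pole of order 2; residue -((2010/7889)*sqrt(14))*i.
At (-3/5) + ((1/10)*sqrt(14))*i: a pole of order 2; residue ((2010/7889)*sqrt(14))*i.


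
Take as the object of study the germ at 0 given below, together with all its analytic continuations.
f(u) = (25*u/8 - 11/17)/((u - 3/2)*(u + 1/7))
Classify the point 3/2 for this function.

The point is a pole of order 1.

The denominator factor u - 3/2 vanishes at 3/2 and appears to the power 1; the numerator there equals 1099/272, nonzero, and no other factor vanishes.
Hence a pole whose order is the multiplicity, 1.


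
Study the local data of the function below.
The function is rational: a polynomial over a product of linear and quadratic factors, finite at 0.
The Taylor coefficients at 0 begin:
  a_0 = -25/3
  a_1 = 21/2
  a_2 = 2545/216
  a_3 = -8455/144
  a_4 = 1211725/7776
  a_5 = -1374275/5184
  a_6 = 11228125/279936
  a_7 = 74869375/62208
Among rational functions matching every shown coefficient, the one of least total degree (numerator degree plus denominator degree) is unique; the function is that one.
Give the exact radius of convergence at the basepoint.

No rational of total degree below 6 reproduces all 8 coefficients; solving the [2/4] Pade equations on them gives f(n) = (27*n**2/40 - 31*n/25 - 1)/((n**2 - n/2 + 3/5)*(n**2 + 2*n/3 + 1/5)), whose expansion matches every shown term.
Denominator factor (n**2 + 2*n/3 + 1/5): discriminant -16/45, complex-conjugate roots (-1/3) + ((2/15)*sqrt(5))*i and (-1/3) - ((2/15)*sqrt(5))*i; poles of order 1, moduli (1/5)*sqrt(5) and (1/5)*sqrt(5).
Denominator factor (n**2 - n/2 + 3/5): discriminant -43/20, complex-conjugate roots (1/4) + ((1/20)*sqrt(215))*i and (1/4) - ((1/20)*sqrt(215))*i; poles of order 1, moduli (1/5)*sqrt(15) and (1/5)*sqrt(15).
The radius of convergence is the smallest modulus among the singular points: (1/5)*sqrt(5).

The radius of convergence is (1/5)*sqrt(5).


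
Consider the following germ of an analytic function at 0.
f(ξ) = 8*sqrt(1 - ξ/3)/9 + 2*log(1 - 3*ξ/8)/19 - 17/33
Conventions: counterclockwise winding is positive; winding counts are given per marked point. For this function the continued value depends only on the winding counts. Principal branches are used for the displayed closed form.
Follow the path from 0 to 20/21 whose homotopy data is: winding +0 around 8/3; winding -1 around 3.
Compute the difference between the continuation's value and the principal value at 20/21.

Continued minus principal equals -(16/189)*sqrt(301).

The rational part is single-valued and drops out of the difference; each branch term changes only by its own monodromy.
(8/9)*sqrt(1 - ξ/(3)): winding -1 is odd, the square root flips sign, contributing -2*(8/9)*sqrt(1 - (20/21)/(3)) = -2*(8/9)*sqrt(43/63) = -(16/189)*sqrt(301).
(2/19)*log(1 - ξ/(8/3)): winding 0 around 8/3, so this term returns to its principal value, contribution 0.
Summing the contributions at ξ = 20/21 gives -(16/189)*sqrt(301).


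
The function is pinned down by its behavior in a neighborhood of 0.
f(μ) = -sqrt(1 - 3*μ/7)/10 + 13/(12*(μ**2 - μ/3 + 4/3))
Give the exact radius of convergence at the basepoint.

Denominator factor (μ**2 - μ/3 + 4/3): discriminant -47/9, complex-conjugate roots (1/6) + ((1/6)*sqrt(47))*i and (1/6) - ((1/6)*sqrt(47))*i; poles of order 1, moduli (2/3)*sqrt(3) and (2/3)*sqrt(3).
Branch term (-1/10)*sqrt(1 - μ/(7/3)): its argument vanishes at μ = 7/3, a square-root branch point, modulus 7/3.
The radius of convergence is the smallest modulus among the singular points: (2/3)*sqrt(3).

The radius of convergence is (2/3)*sqrt(3).


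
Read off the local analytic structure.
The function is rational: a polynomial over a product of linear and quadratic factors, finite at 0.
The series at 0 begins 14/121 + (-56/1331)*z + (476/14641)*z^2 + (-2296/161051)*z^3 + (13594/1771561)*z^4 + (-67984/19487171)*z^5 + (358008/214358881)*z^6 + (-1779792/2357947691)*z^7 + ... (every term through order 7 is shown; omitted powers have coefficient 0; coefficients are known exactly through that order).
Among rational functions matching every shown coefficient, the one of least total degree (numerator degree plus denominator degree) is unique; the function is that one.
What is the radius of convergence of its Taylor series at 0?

The radius of convergence is -1 + (2)*sqrt(3).

No rational of total degree below 4 reproduces all 8 coefficients; solving the [0/4] Pade equations on them gives f(z) = 14/(z**2 - 2*z - 11)**2, whose expansion matches every shown term.
Denominator factor (z**2 - 2*z - 11)^2: discriminant 48, real irrational roots 1 + (2)*sqrt(3) and 1 - (2)*sqrt(3); poles of order 2, moduli 1 + (2)*sqrt(3) and -1 + (2)*sqrt(3).
The radius of convergence is the smallest modulus among the singular points: -1 + (2)*sqrt(3).


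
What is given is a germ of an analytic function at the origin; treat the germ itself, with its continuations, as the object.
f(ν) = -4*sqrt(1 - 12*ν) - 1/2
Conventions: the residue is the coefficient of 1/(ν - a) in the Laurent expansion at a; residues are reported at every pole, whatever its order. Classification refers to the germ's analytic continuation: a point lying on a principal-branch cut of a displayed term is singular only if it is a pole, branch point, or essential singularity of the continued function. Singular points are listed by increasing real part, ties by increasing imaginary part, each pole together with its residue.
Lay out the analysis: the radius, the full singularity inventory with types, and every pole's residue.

Radius of convergence at 0: 1/12.
At 1/12: an algebraic (square-root) branch point.

Branch term (-4)*sqrt(1 - ν/(1/12)): its argument vanishes at ν = 1/12, a square-root branch point, modulus 1/12.
The radius of convergence is the smallest modulus among the singular points: 1/12.


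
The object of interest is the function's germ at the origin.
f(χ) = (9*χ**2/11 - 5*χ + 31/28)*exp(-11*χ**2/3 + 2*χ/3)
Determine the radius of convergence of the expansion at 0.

The factor exp(-11*χ**2/3 + 2*χ/3) is entire and contributes no finite singular point.
The polynomial part has no poles.
No finite singular points: the Taylor series at 0 converges everywhere.

The radius of convergence is infinite.


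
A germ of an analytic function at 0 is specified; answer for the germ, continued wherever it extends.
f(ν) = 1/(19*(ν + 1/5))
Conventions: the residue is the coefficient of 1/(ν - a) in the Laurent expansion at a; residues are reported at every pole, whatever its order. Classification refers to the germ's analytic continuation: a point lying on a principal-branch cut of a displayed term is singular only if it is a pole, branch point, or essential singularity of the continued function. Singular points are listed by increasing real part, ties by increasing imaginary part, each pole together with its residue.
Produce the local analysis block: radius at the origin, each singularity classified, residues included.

Radius of convergence at 0: 1/5.
At -1/5: a pole of order 1; residue 1/19.

Denominator factor (ν + 1/5): pole of order 1 at -1/5, modulus 1/5.
The radius of convergence is the smallest modulus among the singular points: 1/5.
At the order-1 pole -1/5 set g(ν) = (ν - (-1/5))*f(ν) = 1/19.
Simple pole: residue = g(a) at a = -1/5, which is 1/19.


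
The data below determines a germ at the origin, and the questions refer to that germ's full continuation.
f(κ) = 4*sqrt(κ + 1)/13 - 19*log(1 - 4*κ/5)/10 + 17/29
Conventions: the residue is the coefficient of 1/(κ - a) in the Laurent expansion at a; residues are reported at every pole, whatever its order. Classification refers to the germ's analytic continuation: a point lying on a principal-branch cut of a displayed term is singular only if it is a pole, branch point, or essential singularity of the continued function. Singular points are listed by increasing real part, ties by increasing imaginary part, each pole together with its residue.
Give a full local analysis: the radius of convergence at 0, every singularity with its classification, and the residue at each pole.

Branch term (4/13)*sqrt(1 - κ/(-1)): its argument vanishes at κ = -1, a square-root branch point, modulus 1.
Branch term (-19/10)*log(1 - κ/(5/4)): its argument vanishes at κ = 5/4, a logarithmic branch point, modulus 5/4.
The radius of convergence is the smallest modulus among the singular points: 1.
List the singular points by increasing real part (a conjugate pair: the negative imaginary part first).

Radius of convergence at 0: 1.
At -1: an algebraic (square-root) branch point.
At 5/4: a logarithmic branch point.


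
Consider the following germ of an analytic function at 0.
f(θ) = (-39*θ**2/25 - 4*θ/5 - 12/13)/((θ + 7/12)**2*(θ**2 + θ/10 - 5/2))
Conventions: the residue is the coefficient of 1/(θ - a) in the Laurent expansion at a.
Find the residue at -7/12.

The residue is -111718296/165776585.

At the order-2 pole -7/12 set g(θ) = (θ - (-7/12))^2*f(θ) = (-39*θ**2/25 - 4*θ/5 - 12/13)/(θ**2 + θ/10 - 5/2).
Order-2 pole: residue = g'(a); g'(-7/12) = -111718296/165776585, so the residue is -111718296/165776585.


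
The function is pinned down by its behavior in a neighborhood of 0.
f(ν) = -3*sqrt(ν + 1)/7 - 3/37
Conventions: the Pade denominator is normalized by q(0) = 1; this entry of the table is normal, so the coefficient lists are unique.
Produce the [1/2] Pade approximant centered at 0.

The Pade approximant has numerator coefficients [-132/259, -11895/30562]; denominator coefficients [1, 81/236, -37/944].

Taylor coefficients needed (expand at 0): a_0 = -132/259, a_1 = -3/14, a_2 = 3/56, a_3 = -3/112.
Write the denominator as Q(ν) = 1 + q1*ν + q2*ν^2. Requiring Q*f - P = O(ν^4) with deg P <= 1 kills the coefficients of ν^2..ν^3 in Q*f:
  ν^2: a_2 + q1*a_1 + q2*a_0 = 0, i.e. 3/56 + (-3/14)*q1 + (-132/259)*q2 = 0.
  ν^3: a_3 + q1*a_2 + q2*a_1 = 0, i.e. -3/112 + (3/56)*q1 + (-3/14)*q2 = 0.
Solving this linear system: q1 = 81/236, q2 = -37/944.
The numerator is Q*f truncated at degree 1: P0 = a_0 = -132/259; P1 = a_1 + q1*a_0 = -11895/30562.


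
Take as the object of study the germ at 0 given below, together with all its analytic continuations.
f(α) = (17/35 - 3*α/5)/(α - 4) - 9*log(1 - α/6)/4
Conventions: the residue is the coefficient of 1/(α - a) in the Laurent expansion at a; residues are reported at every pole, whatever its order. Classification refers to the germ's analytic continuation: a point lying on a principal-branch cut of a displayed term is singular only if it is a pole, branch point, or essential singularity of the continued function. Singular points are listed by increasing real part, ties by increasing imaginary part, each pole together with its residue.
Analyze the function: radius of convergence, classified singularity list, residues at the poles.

Denominator factor (α - 4): pole of order 1 at 4, modulus 4.
Branch term (-9/4)*log(1 - α/(6)): its argument vanishes at α = 6, a logarithmic branch point, modulus 6.
The radius of convergence is the smallest modulus among the singular points: 4.
The branch term is analytic at 4 and contributes nothing to the residue; only the rational part matters.
At the order-1 pole 4 set g(α) = (α - (4))*(rational part) = 17/35 - 3*α/5.
Simple pole: residue = g(a) at a = 4, which is -67/35.
List the singular points by increasing real part (a conjugate pair: the negative imaginary part first).

Radius of convergence at 0: 4.
At 4: a pole of order 1; residue -67/35.
At 6: a logarithmic branch point.


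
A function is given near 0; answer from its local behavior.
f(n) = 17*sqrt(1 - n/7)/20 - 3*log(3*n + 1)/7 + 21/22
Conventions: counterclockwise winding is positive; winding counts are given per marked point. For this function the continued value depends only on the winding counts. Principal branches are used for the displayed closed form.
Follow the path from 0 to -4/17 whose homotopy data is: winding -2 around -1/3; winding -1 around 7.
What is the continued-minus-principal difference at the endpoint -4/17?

The rational part is single-valued and drops out of the difference; each branch term changes only by its own monodromy.
(-3/7)*log(1 - n/(-1/3)): each positive loop around -1/3 adds 2*pi*i to the log, so winding -2 contributes (-3/7)*(-2)*2*pi*i = (12/7)*pi*i.
(17/20)*sqrt(1 - n/(7)): winding -1 is odd, the square root flips sign, contributing -2*(17/20)*sqrt(1 - (-4/17)/(7)) = -2*(17/20)*sqrt(123/119) = -(1/70)*sqrt(14637).
Summing the contributions at n = -4/17 gives (-(1/70)*sqrt(14637)) + ((12/7)*pi)*i.

Continued minus principal equals (-(1/70)*sqrt(14637)) + ((12/7)*pi)*i.


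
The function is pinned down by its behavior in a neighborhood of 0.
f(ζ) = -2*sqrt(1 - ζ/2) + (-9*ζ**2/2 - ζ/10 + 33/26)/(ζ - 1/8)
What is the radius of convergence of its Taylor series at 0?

Denominator factor (ζ - 1/8): pole of order 1 at 1/8, modulus 1/8.
Branch term (-2)*sqrt(1 - ζ/(2)): its argument vanishes at ζ = 2, a square-root branch point, modulus 2.
The radius of convergence is the smallest modulus among the singular points: 1/8.

The radius of convergence is 1/8.


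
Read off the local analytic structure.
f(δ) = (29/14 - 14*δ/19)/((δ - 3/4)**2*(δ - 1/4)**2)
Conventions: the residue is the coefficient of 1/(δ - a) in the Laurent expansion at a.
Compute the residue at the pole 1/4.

The residue is 3624/133.

At the order-2 pole 1/4 set g(δ) = (δ - (1/4))^2*f(δ) = (29/14 - 14*δ/19)/(δ - 3/4)**2.
Order-2 pole: residue = g'(a); g'(1/4) = 3624/133, so the residue is 3624/133.


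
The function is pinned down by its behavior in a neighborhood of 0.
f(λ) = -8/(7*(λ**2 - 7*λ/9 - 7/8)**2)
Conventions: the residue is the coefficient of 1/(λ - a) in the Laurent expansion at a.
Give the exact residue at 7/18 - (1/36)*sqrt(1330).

The factor λ**2 - 7*λ/9 - 7/8 splits as (λ - a)(λ - a') with a = 7/18 - (1/36)*sqrt(1330), a' = 7/18 + (1/36)*sqrt(1330). At the order-2 pole a set g(λ) = (λ - a)^2*f(λ) = [-8/7] / (λ - a')^2.
Order-2 pole: residue = g'(a); g'(7/18 - (1/36)*sqrt(1330)) = -(23328/3095575)*sqrt(1330), so the residue is -(23328/3095575)*sqrt(1330).

The residue is -(23328/3095575)*sqrt(1330).


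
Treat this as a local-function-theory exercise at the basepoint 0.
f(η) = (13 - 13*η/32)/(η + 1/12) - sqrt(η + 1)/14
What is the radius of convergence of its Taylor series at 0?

Denominator factor (η + 1/12): pole of order 1 at -1/12, modulus 1/12.
Branch term (-1/14)*sqrt(1 - η/(-1)): its argument vanishes at η = -1, a square-root branch point, modulus 1.
The radius of convergence is the smallest modulus among the singular points: 1/12.

The radius of convergence is 1/12.


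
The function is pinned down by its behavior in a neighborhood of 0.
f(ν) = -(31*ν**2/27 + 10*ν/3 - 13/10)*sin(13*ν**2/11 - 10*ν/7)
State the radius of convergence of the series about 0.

The factor -sin(13*ν**2/11 - 10*ν/7) is entire and contributes no finite singular point.
The polynomial part has no poles.
No finite singular points: the Taylor series at 0 converges everywhere.

The radius of convergence is infinite.


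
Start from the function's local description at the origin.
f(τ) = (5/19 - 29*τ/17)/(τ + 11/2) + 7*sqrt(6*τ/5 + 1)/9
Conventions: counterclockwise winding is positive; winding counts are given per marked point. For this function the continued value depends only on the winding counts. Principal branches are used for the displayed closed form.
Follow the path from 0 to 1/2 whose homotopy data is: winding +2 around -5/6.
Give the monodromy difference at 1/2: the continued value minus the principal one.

Continued minus principal equals 0.

The rational part is single-valued and drops out of the difference; each branch term changes only by its own monodromy.
(7/9)*sqrt(1 - τ/(-5/6)): winding +2 is even, the square root returns to the same sheet, contribution 0.
Summing the contributions at τ = 1/2 gives 0.


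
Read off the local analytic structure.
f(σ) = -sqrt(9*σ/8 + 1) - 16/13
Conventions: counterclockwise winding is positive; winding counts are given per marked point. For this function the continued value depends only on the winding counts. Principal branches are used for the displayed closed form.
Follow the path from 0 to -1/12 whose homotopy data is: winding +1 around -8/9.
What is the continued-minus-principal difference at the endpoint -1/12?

The rational part is single-valued and drops out of the difference; each branch term changes only by its own monodromy.
(-1)*sqrt(1 - σ/(-8/9)): winding +1 is odd, the square root flips sign, contributing -2*(-1)*sqrt(1 - (-1/12)/(-8/9)) = -2*(-1)*sqrt(29/32) = (1/4)*sqrt(58).
Summing the contributions at σ = -1/12 gives (1/4)*sqrt(58).

Continued minus principal equals (1/4)*sqrt(58).


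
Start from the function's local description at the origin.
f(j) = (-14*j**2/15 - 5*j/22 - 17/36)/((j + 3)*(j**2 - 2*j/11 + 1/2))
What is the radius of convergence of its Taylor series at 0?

The radius of convergence is (1/2)*sqrt(2).

Denominator factor (j + 3): pole of order 1 at -3, modulus 3.
Denominator factor (j**2 - 2*j/11 + 1/2): discriminant -238/121, complex-conjugate roots (1/11) + ((1/22)*sqrt(238))*i and (1/11) - ((1/22)*sqrt(238))*i; poles of order 1, moduli (1/2)*sqrt(2) and (1/2)*sqrt(2).
The radius of convergence is the smallest modulus among the singular points: (1/2)*sqrt(2).


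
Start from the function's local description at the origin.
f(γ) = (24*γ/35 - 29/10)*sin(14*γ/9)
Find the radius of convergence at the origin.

The radius of convergence is infinite.

The factor sin(14*γ/9) is entire and contributes no finite singular point.
The polynomial part has no poles.
No finite singular points: the Taylor series at 0 converges everywhere.


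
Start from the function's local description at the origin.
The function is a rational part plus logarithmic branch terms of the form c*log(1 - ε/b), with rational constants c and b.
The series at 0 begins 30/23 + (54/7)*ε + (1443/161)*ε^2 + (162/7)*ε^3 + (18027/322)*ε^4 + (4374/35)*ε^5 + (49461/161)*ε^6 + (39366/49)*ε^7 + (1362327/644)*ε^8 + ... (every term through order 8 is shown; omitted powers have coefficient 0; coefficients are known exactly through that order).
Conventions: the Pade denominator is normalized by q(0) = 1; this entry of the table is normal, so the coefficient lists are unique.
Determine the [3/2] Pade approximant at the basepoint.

The Pade approximant has numerator coefficients [30/23, 428706/454531, -162392214/7467295, 72347013/2272655]; denominator coefficients [1, -1685394/324665, 4647831/649330].

Taylor coefficients needed (read off): a_0 = 30/23, a_1 = 54/7, a_2 = 1443/161, a_3 = 162/7, a_4 = 18027/322, a_5 = 4374/35.
Write the denominator as Q(ε) = 1 + q1*ε + q2*ε^2. Requiring Q*f - P = O(ε^6) with deg P <= 3 kills the coefficients of ε^4..ε^5 in Q*f:
  ε^4: a_4 + q1*a_3 + q2*a_2 = 0, i.e. 18027/322 + (162/7)*q1 + (1443/161)*q2 = 0.
  ε^5: a_5 + q1*a_4 + q2*a_3 = 0, i.e. 4374/35 + (18027/322)*q1 + (162/7)*q2 = 0.
Solving this linear system: q1 = -1685394/324665, q2 = 4647831/649330.
The numerator is Q*f truncated at degree 3: P0 = a_0 = 30/23; P1 = a_1 + q1*a_0 = 428706/454531; P2 = a_2 + q1*a_1 + q2*a_0 = -162392214/7467295; P3 = a_3 + q1*a_2 + q2*a_1 = 72347013/2272655.


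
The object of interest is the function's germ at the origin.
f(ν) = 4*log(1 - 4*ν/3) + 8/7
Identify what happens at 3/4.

The point is a logarithmic branch point.

The term (4)*log(1 - ν/(3/4)) has argument 1 - 3/4/(3/4) = 0 at 3/4: a logarithmic (infinitely-sheeted) branch point; the remaining terms are analytic or single-valued there.


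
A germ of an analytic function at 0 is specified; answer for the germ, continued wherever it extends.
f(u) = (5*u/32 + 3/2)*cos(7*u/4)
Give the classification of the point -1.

There is no denominator, hence no pole anywhere.
The factor cos(7*u/4) is entire.
So the germ continues analytically to -1.

The point is a regular point.


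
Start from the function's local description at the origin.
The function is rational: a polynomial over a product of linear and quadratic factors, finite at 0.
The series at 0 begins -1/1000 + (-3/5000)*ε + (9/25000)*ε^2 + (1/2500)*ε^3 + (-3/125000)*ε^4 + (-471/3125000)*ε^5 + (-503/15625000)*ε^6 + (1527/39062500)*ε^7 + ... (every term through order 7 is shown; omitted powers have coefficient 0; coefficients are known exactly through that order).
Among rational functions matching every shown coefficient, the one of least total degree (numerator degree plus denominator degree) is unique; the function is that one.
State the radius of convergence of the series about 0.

No rational of total degree below 6 reproduces all 8 coefficients; solving the [0/6] Pade equations on them gives f(ε) = -1/(8*(ε**2 - ε + 5)**3), whose expansion matches every shown term.
Denominator factor (ε**2 - ε + 5)^3: discriminant -19, complex-conjugate roots (1/2) + ((1/2)*sqrt(19))*i and (1/2) - ((1/2)*sqrt(19))*i; poles of order 3, moduli sqrt(5) and sqrt(5).
The radius of convergence is the smallest modulus among the singular points: sqrt(5).

The radius of convergence is sqrt(5).


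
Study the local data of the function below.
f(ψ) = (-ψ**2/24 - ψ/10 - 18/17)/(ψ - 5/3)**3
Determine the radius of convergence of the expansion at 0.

Denominator factor (ψ - 5/3)^3: pole of order 3 at 5/3, modulus 5/3.
The radius of convergence is the smallest modulus among the singular points: 5/3.

The radius of convergence is 5/3.


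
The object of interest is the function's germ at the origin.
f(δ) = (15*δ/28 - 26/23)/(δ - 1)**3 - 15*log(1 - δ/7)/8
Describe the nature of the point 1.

The denominator factor δ - 1 vanishes at 1 and appears to the power 3; the numerator there equals -383/644, nonzero, and no other factor vanishes.
The branch terms are analytic at this point.
Hence a pole whose order is the multiplicity, 3.

The point is a pole of order 3.


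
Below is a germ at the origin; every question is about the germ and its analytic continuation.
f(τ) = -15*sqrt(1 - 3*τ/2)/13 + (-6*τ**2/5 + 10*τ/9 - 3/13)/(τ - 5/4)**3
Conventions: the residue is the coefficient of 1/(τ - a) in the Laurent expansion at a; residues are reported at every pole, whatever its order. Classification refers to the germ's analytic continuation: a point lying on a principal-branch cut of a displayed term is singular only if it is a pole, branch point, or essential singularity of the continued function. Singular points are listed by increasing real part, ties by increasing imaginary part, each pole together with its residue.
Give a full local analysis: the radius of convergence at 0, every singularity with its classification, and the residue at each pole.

Radius of convergence at 0: 2/3.
At 2/3: an algebraic (square-root) branch point.
At 5/4: a pole of order 3; residue -6/5.

Denominator factor (τ - 5/4)^3: pole of order 3 at 5/4, modulus 5/4.
Branch term (-15/13)*sqrt(1 - τ/(2/3)): its argument vanishes at τ = 2/3, a square-root branch point, modulus 2/3.
The radius of convergence is the smallest modulus among the singular points: 2/3.
The branch term is analytic at 5/4 and contributes nothing to the residue; only the rational part matters.
At the order-3 pole 5/4 set g(τ) = (τ - (5/4))^3*(rational part) = -6*τ**2/5 + 10*τ/9 - 3/13.
Order-3 pole: residue = g''(a)/2; g''(5/4) = -12/5, so the residue is -6/5.
List the singular points by increasing real part (a conjugate pair: the negative imaginary part first).


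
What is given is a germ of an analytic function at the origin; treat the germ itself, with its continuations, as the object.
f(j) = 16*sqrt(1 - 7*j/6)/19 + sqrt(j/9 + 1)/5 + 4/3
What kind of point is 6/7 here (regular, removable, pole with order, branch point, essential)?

The term (16/19)*sqrt(1 - j/(6/7)) has argument 1 - 6/7/(6/7) = 0 at 6/7: a square-root (algebraic, two-sheeted) branch point; the remaining terms are analytic or single-valued there.

The point is an algebraic (square-root) branch point.


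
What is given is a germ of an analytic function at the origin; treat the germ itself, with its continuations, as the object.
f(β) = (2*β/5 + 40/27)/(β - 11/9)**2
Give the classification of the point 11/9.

The denominator factor β - 11/9 vanishes at 11/9 and appears to the power 2; the numerator there equals 266/135, nonzero, and no other factor vanishes.
Hence a pole whose order is the multiplicity, 2.

The point is a pole of order 2.


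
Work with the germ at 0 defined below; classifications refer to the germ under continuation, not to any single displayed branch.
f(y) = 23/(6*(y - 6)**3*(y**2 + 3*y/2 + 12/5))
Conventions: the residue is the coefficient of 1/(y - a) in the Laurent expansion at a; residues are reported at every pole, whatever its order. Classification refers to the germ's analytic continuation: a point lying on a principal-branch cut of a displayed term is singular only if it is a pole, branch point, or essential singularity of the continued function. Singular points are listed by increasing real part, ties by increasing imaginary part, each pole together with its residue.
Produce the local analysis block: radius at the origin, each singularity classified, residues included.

Radius of convergence at 0: (2/5)*sqrt(15).
At (-3/4) - ((7/20)*sqrt(15))*i: a pole of order 1; residue (-516925/212992848) - ((51175/55220368)*sqrt(15))*i.
At (-3/4) + ((7/20)*sqrt(15))*i: a pole of order 1; residue (-516925/212992848) + ((51175/55220368)*sqrt(15))*i.
At 6: a pole of order 3; residue 516925/106496424.


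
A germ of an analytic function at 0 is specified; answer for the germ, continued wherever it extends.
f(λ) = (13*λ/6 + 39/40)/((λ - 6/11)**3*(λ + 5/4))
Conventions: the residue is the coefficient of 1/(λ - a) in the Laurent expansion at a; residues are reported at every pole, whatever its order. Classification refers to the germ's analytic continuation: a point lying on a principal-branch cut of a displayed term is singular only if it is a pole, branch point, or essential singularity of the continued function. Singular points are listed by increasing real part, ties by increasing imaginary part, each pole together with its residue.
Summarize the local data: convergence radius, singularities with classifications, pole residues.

Radius of convergence at 0: 6/11.
At -5/4: a pole of order 1; residue 2214784/7395585.
At 6/11: a pole of order 3; residue -2214784/7395585.

Denominator factor (λ - 6/11)^3: pole of order 3 at 6/11, modulus 6/11.
Denominator factor (λ + 5/4): pole of order 1 at -5/4, modulus 5/4.
The radius of convergence is the smallest modulus among the singular points: 6/11.
At the order-1 pole -5/4 set g(λ) = (λ - (-5/4))*f(λ) = (13*λ/6 + 39/40)/(λ - 6/11)**3.
Simple pole: residue = g(a) at a = -5/4, which is 2214784/7395585.
At the order-3 pole 6/11 set g(λ) = (λ - (6/11))^3*f(λ) = (13*λ/6 + 39/40)/(λ + 5/4).
Order-3 pole: residue = g''(a)/2; g''(6/11) = -4429568/7395585, so the residue is -2214784/7395585.
List the singular points by increasing real part (a conjugate pair: the negative imaginary part first).


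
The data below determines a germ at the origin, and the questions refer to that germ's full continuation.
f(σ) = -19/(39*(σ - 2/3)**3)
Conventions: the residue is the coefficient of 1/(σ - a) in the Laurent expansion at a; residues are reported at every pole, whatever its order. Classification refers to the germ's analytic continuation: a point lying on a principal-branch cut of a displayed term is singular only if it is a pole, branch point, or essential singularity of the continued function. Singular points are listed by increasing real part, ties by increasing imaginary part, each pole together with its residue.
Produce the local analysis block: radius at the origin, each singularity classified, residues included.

Radius of convergence at 0: 2/3.
At 2/3: a pole of order 3; residue 0.

Denominator factor (σ - 2/3)^3: pole of order 3 at 2/3, modulus 2/3.
The radius of convergence is the smallest modulus among the singular points: 2/3.
At the order-3 pole 2/3 set g(σ) = (σ - (2/3))^3*f(σ) = -19/39.
Order-3 pole: residue = g''(a)/2; g''(2/3) = 0, so the residue is 0.


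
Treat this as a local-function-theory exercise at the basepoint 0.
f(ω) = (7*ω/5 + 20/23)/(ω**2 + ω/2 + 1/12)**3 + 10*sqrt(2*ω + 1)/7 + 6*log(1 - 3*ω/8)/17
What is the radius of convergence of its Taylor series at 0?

The radius of convergence is (1/6)*sqrt(3).

Denominator factor (ω**2 + ω/2 + 1/12)^3: discriminant -1/12, complex-conjugate roots (-1/4) + ((1/12)*sqrt(3))*i and (-1/4) - ((1/12)*sqrt(3))*i; poles of order 3, moduli (1/6)*sqrt(3) and (1/6)*sqrt(3).
Branch term (6/17)*log(1 - ω/(8/3)): its argument vanishes at ω = 8/3, a logarithmic branch point, modulus 8/3.
Branch term (10/7)*sqrt(1 - ω/(-1/2)): its argument vanishes at ω = -1/2, a square-root branch point, modulus 1/2.
The radius of convergence is the smallest modulus among the singular points: (1/6)*sqrt(3).


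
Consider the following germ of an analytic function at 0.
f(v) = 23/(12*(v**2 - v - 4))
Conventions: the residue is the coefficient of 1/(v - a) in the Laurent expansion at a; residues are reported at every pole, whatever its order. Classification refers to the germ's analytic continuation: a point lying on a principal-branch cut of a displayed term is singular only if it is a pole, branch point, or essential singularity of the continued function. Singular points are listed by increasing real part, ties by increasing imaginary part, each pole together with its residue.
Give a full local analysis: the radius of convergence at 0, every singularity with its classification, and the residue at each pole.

Denominator factor (v**2 - v - 4): discriminant 17, real irrational roots 1/2 + (1/2)*sqrt(17) and 1/2 - (1/2)*sqrt(17); poles of order 1, moduli 1/2 + (1/2)*sqrt(17) and -1/2 + (1/2)*sqrt(17).
The radius of convergence is the smallest modulus among the singular points: -1/2 + (1/2)*sqrt(17).
The factor v**2 - v - 4 splits as (v - a)(v - a') with a = 1/2 - (1/2)*sqrt(17), a' = 1/2 + (1/2)*sqrt(17). At the order-1 pole a set g(v) = (v - a)*f(v) = [23/12] / (v - a').
Simple pole: residue = g(a) at a = 1/2 - (1/2)*sqrt(17), which is -(23/204)*sqrt(17).
The factor v**2 - v - 4 splits as (v - a)(v - a') with a = 1/2 + (1/2)*sqrt(17), a' = 1/2 - (1/2)*sqrt(17). At the order-1 pole a set g(v) = (v - a)*f(v) = [23/12] / (v - a').
Simple pole: residue = g(a) at a = 1/2 + (1/2)*sqrt(17), which is (23/204)*sqrt(17).
List the singular points by increasing real part (a conjugate pair: the negative imaginary part first).

Radius of convergence at 0: -1/2 + (1/2)*sqrt(17).
At 1/2 - (1/2)*sqrt(17): a pole of order 1; residue -(23/204)*sqrt(17).
At 1/2 + (1/2)*sqrt(17): a pole of order 1; residue (23/204)*sqrt(17).


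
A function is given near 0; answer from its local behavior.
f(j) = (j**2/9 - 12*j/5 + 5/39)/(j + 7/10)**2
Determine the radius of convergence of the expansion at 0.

The radius of convergence is 7/10.

Denominator factor (j + 7/10)^2: pole of order 2 at -7/10, modulus 7/10.
The radius of convergence is the smallest modulus among the singular points: 7/10.


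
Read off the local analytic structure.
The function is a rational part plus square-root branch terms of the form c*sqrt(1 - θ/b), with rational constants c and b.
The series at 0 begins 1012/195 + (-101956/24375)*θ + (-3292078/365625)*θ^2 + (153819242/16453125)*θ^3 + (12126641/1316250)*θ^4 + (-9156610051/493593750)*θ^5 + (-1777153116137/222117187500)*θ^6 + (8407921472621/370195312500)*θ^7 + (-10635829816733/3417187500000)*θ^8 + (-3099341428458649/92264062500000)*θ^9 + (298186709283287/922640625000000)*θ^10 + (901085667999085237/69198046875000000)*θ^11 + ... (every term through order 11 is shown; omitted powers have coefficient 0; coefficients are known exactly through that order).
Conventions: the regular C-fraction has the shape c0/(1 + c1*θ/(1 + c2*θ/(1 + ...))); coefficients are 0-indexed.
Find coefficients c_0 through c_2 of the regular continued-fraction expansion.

Taylor coefficients (read off): a_0 = 1012/195, a_1 = -101956/24375, a_2 = -3292078/365625.
c0 = a_0 = 1012/195. Peel one level at a time: if S = 1 + c*θ/S' with S'(0) = 1, then c is the θ-coefficient of S and S' = c*θ/(S - 1).
S_1 = c0/f = 1 + (25489/31625)*θ + (14309331401/6000843750)*θ^2 + ...; c1 = 25489/31625.
S_2 = c1*θ/(S_1 - 1) = 1 + (-14309331401/4836537750)*θ + ...; c2 = -14309331401/4836537750.

The regular C-fraction coefficients are [1012/195, 25489/31625, -14309331401/4836537750].


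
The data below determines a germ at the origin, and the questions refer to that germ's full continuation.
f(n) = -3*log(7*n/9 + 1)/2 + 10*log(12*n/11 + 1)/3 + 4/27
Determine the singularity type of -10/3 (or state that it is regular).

There is no denominator, hence no pole anywhere.
Branch term log(1 - n/(-11/12)): argument at -10/3 is -29/11, nonzero, so -10/3 is not its branch point (a point on a principal cut is still regular for the continued germ).
Branch term log(1 - n/(-9/7)): argument at -10/3 is -43/27, nonzero, so -10/3 is not its branch point (a point on a principal cut is still regular for the continued germ).
So the germ continues analytically to -10/3.

The point is a regular point.


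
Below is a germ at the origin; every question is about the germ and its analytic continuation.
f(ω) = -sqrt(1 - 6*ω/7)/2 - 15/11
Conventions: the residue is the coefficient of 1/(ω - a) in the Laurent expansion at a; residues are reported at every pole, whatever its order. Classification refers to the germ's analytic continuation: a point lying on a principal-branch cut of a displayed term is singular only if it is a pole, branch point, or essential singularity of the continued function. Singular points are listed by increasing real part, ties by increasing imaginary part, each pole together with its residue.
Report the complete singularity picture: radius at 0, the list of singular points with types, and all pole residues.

Radius of convergence at 0: 7/6.
At 7/6: an algebraic (square-root) branch point.

Branch term (-1/2)*sqrt(1 - ω/(7/6)): its argument vanishes at ω = 7/6, a square-root branch point, modulus 7/6.
The radius of convergence is the smallest modulus among the singular points: 7/6.
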